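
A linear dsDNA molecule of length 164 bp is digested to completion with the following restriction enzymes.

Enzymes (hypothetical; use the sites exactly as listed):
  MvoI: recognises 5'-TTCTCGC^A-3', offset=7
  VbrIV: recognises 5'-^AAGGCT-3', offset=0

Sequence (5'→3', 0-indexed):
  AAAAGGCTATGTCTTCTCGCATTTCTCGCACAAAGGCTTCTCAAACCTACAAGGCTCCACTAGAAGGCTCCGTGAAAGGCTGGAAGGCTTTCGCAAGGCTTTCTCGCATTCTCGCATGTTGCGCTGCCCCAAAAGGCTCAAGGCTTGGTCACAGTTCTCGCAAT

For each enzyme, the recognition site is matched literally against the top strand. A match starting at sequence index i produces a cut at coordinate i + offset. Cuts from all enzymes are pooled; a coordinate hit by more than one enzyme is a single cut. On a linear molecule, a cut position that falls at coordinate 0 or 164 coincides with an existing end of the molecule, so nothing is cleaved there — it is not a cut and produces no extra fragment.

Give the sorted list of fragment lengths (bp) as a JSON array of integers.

Scan for sites:
  MvoI TTCTCGCA/7: at [13, 22, 100, 108, 154] ⇒ [20, 29, 107, 115, 161]
  VbrIV AAGGCT/0: at [2, 32, 50, 63, 75, 83, 94, 132, 139] ⇒ [2, 32, 50, 63, 75, 83, 94, 132, 139]

Pooled cuts: [2, 20, 29, 32, 50, 63, 75, 83, 94, 107, 115, 132, 139, 161]

Fragments:
  [0,2): 2 bp
  [2,20): 18 bp
  [20,29): 9 bp
  [29,32): 3 bp
  [32,50): 18 bp
  [50,63): 13 bp
  [63,75): 12 bp
  [75,83): 8 bp
  [83,94): 11 bp
  [94,107): 13 bp
  [107,115): 8 bp
  [115,132): 17 bp
  [132,139): 7 bp
  [139,161): 22 bp
  [161,164): 3 bp

[2,3,3,7,8,8,9,11,12,13,13,17,18,18,22]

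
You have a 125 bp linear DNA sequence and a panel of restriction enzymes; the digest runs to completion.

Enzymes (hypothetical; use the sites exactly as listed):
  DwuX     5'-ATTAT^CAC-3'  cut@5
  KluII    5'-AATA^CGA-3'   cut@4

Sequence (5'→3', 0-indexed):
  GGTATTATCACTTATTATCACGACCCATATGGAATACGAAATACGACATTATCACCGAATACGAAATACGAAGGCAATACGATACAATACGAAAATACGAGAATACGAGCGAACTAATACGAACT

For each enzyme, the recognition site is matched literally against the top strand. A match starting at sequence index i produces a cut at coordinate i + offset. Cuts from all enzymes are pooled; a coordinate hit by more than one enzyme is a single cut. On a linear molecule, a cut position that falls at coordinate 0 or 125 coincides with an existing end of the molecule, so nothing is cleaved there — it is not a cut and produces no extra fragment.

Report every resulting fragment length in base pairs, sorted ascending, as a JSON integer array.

Site scan:
  DwuX (ATTATCAC, off=5): starts [3, 13, 47] → cuts [8, 18, 52]
  KluII (AATACGA, off=4): starts [32, 39, 57, 64, 75, 85, 93, 101, 115] → cuts [36, 43, 61, 68, 79, 89, 97, 105, 119]

Pooled cuts: [8, 18, 36, 43, 52, 61, 68, 79, 89, 97, 105, 119]

Fragment lengths:
  [0,8): 8 bp
  [8,18): 10 bp
  [18,36): 18 bp
  [36,43): 7 bp
  [43,52): 9 bp
  [52,61): 9 bp
  [61,68): 7 bp
  [68,79): 11 bp
  [79,89): 10 bp
  [89,97): 8 bp
  [97,105): 8 bp
  [105,119): 14 bp
  [119,125): 6 bp

[6,7,7,8,8,8,9,9,10,10,11,14,18]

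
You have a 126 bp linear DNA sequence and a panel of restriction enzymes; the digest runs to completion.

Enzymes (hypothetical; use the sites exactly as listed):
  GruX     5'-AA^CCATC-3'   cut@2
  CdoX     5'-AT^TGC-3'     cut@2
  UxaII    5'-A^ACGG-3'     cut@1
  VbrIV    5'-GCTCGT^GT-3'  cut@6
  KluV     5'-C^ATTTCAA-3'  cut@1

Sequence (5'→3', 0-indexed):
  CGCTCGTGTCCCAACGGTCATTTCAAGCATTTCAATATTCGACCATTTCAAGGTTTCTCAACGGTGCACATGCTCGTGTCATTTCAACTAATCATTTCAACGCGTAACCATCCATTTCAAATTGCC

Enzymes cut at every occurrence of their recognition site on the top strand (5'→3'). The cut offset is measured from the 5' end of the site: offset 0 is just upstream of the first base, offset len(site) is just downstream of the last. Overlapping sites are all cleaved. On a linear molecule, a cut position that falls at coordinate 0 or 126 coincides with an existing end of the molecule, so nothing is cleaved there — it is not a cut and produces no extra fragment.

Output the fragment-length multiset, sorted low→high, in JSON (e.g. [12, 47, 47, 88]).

[3,4,6,6,6,7,9,9,13,14,16,16,17]

Scan for sites:
  GruX AACCATC/2: at [105] ⇒ [107]
  CdoX ATTGC/2: at [120] ⇒ [122]
  UxaII AACGG/1: at [12, 59] ⇒ [13, 60]
  VbrIV GCTCGTGT/6: at [1, 71] ⇒ [7, 77]
  KluV CATTTCAA/1: at [18, 27, 43, 79, 92, 112] ⇒ [19, 28, 44, 80, 93, 113]

All cut coordinates (distinct, sorted): [7, 13, 19, 28, 44, 60, 77, 80, 93, 107, 113, 122]

Fragment lengths:
  [0,7): 7 bp
  [7,13): 6 bp
  [13,19): 6 bp
  [19,28): 9 bp
  [28,44): 16 bp
  [44,60): 16 bp
  [60,77): 17 bp
  [77,80): 3 bp
  [80,93): 13 bp
  [93,107): 14 bp
  [107,113): 6 bp
  [113,122): 9 bp
  [122,126): 4 bp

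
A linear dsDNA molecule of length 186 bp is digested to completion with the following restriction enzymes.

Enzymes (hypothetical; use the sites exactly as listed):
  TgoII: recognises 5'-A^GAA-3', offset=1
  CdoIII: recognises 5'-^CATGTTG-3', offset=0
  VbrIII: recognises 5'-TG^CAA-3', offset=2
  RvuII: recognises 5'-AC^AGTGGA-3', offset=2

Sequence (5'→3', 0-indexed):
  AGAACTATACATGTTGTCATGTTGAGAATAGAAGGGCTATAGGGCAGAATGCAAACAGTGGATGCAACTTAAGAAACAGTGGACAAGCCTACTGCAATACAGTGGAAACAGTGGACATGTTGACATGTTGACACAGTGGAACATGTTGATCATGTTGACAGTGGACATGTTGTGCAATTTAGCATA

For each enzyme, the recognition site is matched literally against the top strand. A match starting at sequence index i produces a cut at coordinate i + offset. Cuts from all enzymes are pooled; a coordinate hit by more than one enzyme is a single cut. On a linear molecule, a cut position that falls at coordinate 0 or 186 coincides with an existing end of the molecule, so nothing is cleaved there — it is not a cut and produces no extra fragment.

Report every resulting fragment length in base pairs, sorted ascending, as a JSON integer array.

[1,5,5,5,5,6,6,6,7,8,8,8,8,8,8,9,9,9,9,11,12,16,17]

Per-enzyme occurrences:
  TgoII AGAA/1: at [0, 24, 29, 45, 71] ⇒ [1, 25, 30, 46, 72]
  CdoIII CATGTTG/0: at [9, 17, 115, 123, 141, 150, 165] ⇒ [9, 17, 115, 123, 141, 150, 165]
  VbrIII TGCAA/2: at [49, 62, 92, 172] ⇒ [51, 64, 94, 174]
  RvuII ACAGTGGA/2: at [54, 75, 98, 107, 132, 157] ⇒ [56, 77, 100, 109, 134, 159]

Pooled cuts: [1, 9, 17, 25, 30, 46, 51, 56, 64, 72, 77, 94, 100, 109, 115, 123, 134, 141, 150, 159, 165, 174]

Fragments:
  [0,1): 1 bp
  [1,9): 8 bp
  [9,17): 8 bp
  [17,25): 8 bp
  [25,30): 5 bp
  [30,46): 16 bp
  [46,51): 5 bp
  [51,56): 5 bp
  [56,64): 8 bp
  [64,72): 8 bp
  [72,77): 5 bp
  [77,94): 17 bp
  [94,100): 6 bp
  [100,109): 9 bp
  [109,115): 6 bp
  [115,123): 8 bp
  [123,134): 11 bp
  [134,141): 7 bp
  [141,150): 9 bp
  [150,159): 9 bp
  [159,165): 6 bp
  [165,174): 9 bp
  [174,186): 12 bp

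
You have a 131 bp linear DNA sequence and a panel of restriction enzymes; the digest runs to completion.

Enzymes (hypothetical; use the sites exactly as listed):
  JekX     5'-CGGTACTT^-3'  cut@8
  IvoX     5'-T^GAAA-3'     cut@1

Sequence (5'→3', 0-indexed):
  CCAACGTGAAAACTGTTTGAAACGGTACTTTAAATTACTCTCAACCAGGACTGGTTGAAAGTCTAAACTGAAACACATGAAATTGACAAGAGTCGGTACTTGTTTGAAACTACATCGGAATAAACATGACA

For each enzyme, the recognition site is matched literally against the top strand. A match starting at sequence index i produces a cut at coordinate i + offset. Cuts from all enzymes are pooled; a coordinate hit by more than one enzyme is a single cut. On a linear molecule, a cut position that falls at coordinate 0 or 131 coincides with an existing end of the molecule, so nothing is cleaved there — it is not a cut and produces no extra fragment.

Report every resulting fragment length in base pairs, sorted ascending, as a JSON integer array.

[4,7,9,11,12,13,23,26,26]

Site scan:
  JekX (CGGTACTT, off=8): starts [22, 93] → cuts [30, 101]
  IvoX (TGAAA, off=1): starts [6, 17, 55, 68, 77, 104] → cuts [7, 18, 56, 69, 78, 105]

All cut coordinates (distinct, sorted): [7, 18, 30, 56, 69, 78, 101, 105]

Fragment lengths:
  [0,7): 7 bp
  [7,18): 11 bp
  [18,30): 12 bp
  [30,56): 26 bp
  [56,69): 13 bp
  [69,78): 9 bp
  [78,101): 23 bp
  [101,105): 4 bp
  [105,131): 26 bp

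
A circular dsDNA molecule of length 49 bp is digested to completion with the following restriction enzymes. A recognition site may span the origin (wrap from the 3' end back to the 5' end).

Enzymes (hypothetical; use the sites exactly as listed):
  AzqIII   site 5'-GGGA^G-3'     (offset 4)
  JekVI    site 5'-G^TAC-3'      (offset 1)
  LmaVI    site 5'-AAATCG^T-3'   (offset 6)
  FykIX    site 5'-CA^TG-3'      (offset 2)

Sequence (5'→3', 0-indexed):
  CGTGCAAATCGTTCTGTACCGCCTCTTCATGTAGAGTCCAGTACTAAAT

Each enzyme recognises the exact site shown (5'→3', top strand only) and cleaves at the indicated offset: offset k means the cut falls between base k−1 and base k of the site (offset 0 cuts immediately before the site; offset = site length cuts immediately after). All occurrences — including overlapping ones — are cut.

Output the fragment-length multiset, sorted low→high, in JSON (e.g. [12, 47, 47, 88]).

[5,9,10,12,13]

Site scan:
  AzqIII (GGGAG, off=4): no sites
  JekVI (GTAC, off=1): starts [15, 40] → cuts [16, 41]
  LmaVI (AAATCGT, off=6): starts [5, 45] → cuts [2, 11]
  FykIX (CATG, off=2): starts [27] → cuts [29]

All cut coordinates (distinct, sorted): [2, 11, 16, 29, 41]

Fragment lengths:
  2→11: 9 bp
  11→16: 5 bp
  16→29: 13 bp
  29→41: 12 bp
  41→2 (wrap): 49-41+2 = 10 bp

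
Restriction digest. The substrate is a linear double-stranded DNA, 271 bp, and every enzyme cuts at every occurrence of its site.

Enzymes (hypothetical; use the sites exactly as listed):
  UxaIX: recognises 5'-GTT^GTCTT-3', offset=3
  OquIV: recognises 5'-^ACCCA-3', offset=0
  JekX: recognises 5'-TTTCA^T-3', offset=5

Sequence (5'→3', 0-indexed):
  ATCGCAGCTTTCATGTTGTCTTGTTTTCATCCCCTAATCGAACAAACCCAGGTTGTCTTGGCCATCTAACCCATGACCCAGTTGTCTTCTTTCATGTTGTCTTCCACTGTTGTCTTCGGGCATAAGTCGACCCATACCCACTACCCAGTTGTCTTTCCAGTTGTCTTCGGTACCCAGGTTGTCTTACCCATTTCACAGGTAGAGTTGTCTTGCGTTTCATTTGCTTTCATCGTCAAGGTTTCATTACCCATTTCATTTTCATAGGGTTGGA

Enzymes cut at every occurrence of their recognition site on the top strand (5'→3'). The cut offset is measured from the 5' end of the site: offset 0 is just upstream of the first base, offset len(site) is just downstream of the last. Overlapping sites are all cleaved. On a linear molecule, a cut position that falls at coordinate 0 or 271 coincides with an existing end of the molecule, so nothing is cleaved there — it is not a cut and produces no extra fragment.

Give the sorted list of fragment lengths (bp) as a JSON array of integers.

[2,4,4,5,6,6,7,7,8,8,9,9,9,10,10,10,11,12,12,13,13,13,14,14,16,18,21]

Site scan:
  UxaIX (GTTGTCTT, off=3): starts [14, 51, 80, 95, 108, 147, 159, 177, 203] → cuts [17, 54, 83, 98, 111, 150, 162, 180, 206]
  OquIV (ACCCA, off=0): starts [45, 68, 75, 129, 135, 142, 171, 185, 245] → cuts [45, 68, 75, 129, 135, 142, 171, 185, 245]
  JekX (TTTCAT, off=5): starts [8, 24, 89, 214, 224, 238, 250, 256] → cuts [13, 29, 94, 219, 229, 243, 255, 261]

Pooled cuts: [13, 17, 29, 45, 54, 68, 75, 83, 94, 98, 111, 129, 135, 142, 150, 162, 171, 180, 185, 206, 219, 229, 243, 245, 255, 261]

Fragment lengths:
  [0,13): 13 bp
  [13,17): 4 bp
  [17,29): 12 bp
  [29,45): 16 bp
  [45,54): 9 bp
  [54,68): 14 bp
  [68,75): 7 bp
  [75,83): 8 bp
  [83,94): 11 bp
  [94,98): 4 bp
  [98,111): 13 bp
  [111,129): 18 bp
  [129,135): 6 bp
  [135,142): 7 bp
  [142,150): 8 bp
  [150,162): 12 bp
  [162,171): 9 bp
  [171,180): 9 bp
  [180,185): 5 bp
  [185,206): 21 bp
  [206,219): 13 bp
  [219,229): 10 bp
  [229,243): 14 bp
  [243,245): 2 bp
  [245,255): 10 bp
  [255,261): 6 bp
  [261,271): 10 bp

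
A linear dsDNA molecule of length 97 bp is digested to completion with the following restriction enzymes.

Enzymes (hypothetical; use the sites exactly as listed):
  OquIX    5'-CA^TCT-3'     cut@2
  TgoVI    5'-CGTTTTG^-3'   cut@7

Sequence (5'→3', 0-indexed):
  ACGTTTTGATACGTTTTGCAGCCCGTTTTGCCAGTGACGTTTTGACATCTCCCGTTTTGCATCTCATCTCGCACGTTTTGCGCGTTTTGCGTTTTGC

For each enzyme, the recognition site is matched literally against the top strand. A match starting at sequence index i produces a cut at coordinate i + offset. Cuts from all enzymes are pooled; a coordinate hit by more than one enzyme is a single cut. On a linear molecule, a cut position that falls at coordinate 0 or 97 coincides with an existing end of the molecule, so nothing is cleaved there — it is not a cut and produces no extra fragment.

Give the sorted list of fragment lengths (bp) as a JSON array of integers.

Site scan:
  OquIX CATCT/2: at [45, 59, 64] ⇒ [47, 61, 66]
  TgoVI CGTTTTG/7: at [1, 11, 23, 37, 52, 73, 82, 89] ⇒ [8, 18, 30, 44, 59, 80, 89, 96]

All cut coordinates (distinct, sorted): [8, 18, 30, 44, 47, 59, 61, 66, 80, 89, 96]

Fragment lengths:
  [0,8): 8 bp
  [8,18): 10 bp
  [18,30): 12 bp
  [30,44): 14 bp
  [44,47): 3 bp
  [47,59): 12 bp
  [59,61): 2 bp
  [61,66): 5 bp
  [66,80): 14 bp
  [80,89): 9 bp
  [89,96): 7 bp
  [96,97): 1 bp

[1,2,3,5,7,8,9,10,12,12,14,14]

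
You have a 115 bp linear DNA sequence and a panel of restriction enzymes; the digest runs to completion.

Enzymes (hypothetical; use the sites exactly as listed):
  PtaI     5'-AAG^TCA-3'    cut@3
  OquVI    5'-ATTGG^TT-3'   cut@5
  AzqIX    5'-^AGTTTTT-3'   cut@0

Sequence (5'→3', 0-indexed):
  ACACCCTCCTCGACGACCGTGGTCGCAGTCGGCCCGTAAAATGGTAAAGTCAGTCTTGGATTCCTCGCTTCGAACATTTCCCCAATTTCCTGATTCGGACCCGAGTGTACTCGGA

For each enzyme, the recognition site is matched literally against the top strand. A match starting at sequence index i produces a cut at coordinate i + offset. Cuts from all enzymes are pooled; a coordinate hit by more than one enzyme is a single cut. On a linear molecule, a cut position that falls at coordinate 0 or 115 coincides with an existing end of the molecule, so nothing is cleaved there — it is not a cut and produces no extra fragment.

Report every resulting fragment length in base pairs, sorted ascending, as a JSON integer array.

[49,66]

Scan for sites:
  PtaI AAGTCA/3: at [46] ⇒ [49]
  OquVI (ATTGGTT, off=5): no sites
  AzqIX (AGTTTTT, off=0): no sites

All cut coordinates (distinct, sorted): [49]

Fragments:
  [0,49): 49 bp
  [49,115): 66 bp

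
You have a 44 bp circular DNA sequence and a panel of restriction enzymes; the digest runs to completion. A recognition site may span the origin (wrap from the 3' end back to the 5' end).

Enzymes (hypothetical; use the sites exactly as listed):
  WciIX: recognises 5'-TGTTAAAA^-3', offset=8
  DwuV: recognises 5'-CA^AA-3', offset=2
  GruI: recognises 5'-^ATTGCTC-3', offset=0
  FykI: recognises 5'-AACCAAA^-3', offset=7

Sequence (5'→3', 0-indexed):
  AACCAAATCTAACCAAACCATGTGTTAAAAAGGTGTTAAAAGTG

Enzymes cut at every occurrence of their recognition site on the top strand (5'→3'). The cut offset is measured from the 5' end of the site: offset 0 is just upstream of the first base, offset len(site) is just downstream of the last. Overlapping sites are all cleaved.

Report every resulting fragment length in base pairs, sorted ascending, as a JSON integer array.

[2,2,8,8,11,13]

Site scan:
  WciIX TGTTAAAA/8: at [22, 33] ⇒ [30, 41]
  DwuV CAAA/2: at [3, 13] ⇒ [5, 15]
  GruI (ATTGCTC, off=0): no sites
  FykI AACCAAA/7: at [0, 10] ⇒ [7, 17]

All cut coordinates (distinct, sorted): [5, 7, 15, 17, 30, 41]

Fragments:
  5→7: 2 bp
  7→15: 8 bp
  15→17: 2 bp
  17→30: 13 bp
  30→41: 11 bp
  41→5 (wrap): 44-41+5 = 8 bp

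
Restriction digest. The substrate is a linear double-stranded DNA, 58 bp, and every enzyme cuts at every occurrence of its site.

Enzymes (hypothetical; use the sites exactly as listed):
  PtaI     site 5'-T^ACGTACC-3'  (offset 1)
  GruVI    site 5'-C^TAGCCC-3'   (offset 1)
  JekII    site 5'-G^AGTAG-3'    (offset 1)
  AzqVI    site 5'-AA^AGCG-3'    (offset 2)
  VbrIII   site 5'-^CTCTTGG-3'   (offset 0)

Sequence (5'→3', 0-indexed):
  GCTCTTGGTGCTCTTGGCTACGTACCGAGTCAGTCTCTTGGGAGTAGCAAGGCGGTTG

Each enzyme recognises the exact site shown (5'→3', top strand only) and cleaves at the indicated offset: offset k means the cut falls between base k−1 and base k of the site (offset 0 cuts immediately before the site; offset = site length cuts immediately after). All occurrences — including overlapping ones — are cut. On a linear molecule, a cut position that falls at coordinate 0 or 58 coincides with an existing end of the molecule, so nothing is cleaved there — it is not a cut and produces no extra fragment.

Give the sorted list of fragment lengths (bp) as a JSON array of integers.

[1,8,9,9,15,16]

Scan for sites:
  PtaI (TACGTACC, off=1): starts [18] → cuts [19]
  GruVI (CTAGCCC, off=1): no sites
  JekII (GAGTAG, off=1): starts [41] → cuts [42]
  AzqVI (AAAGCG, off=2): no sites
  VbrIII (CTCTTGG, off=0): starts [1, 10, 34] → cuts [1, 10, 34]

Pooled cuts: [1, 10, 19, 34, 42]

Fragment lengths:
  [0,1): 1 bp
  [1,10): 9 bp
  [10,19): 9 bp
  [19,34): 15 bp
  [34,42): 8 bp
  [42,58): 16 bp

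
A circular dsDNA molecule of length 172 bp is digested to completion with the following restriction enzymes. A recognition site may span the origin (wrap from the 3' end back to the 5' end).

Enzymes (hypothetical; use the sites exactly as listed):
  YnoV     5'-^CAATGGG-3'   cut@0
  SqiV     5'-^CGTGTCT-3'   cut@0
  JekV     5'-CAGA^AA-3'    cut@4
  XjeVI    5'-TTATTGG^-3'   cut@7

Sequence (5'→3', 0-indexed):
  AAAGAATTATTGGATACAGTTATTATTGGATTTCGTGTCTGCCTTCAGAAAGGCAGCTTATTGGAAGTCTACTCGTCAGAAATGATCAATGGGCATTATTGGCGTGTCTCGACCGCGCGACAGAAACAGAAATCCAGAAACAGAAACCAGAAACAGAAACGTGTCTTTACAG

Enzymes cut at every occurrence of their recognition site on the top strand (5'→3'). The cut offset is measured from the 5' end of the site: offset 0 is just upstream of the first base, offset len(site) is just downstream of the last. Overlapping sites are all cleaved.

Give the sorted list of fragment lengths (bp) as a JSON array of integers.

Scan for sites:
  YnoV (CAATGGG, off=0): starts [86] → cuts [86]
  SqiV (CGTGTCT, off=0): starts [33, 102, 159] → cuts [33, 102, 159]
  JekV (CAGAAA, off=4): starts [45, 76, 120, 126, 134, 140, 147, 153, 169] → cuts [1, 49, 80, 124, 130, 138, 144, 151, 157]
  XjeVI (TTATTGG, off=7): starts [6, 22, 57, 95] → cuts [13, 29, 64, 102]

All cut coordinates (distinct, sorted): [1, 13, 29, 33, 49, 64, 80, 86, 102, 124, 130, 138, 144, 151, 157, 159]

Fragment lengths:
  1→13: 12 bp
  13→29: 16 bp
  29→33: 4 bp
  33→49: 16 bp
  49→64: 15 bp
  64→80: 16 bp
  80→86: 6 bp
  86→102: 16 bp
  102→124: 22 bp
  124→130: 6 bp
  130→138: 8 bp
  138→144: 6 bp
  144→151: 7 bp
  151→157: 6 bp
  157→159: 2 bp
  159→1 (wrap): 172-159+1 = 14 bp

[2,4,6,6,6,6,7,8,12,14,15,16,16,16,16,22]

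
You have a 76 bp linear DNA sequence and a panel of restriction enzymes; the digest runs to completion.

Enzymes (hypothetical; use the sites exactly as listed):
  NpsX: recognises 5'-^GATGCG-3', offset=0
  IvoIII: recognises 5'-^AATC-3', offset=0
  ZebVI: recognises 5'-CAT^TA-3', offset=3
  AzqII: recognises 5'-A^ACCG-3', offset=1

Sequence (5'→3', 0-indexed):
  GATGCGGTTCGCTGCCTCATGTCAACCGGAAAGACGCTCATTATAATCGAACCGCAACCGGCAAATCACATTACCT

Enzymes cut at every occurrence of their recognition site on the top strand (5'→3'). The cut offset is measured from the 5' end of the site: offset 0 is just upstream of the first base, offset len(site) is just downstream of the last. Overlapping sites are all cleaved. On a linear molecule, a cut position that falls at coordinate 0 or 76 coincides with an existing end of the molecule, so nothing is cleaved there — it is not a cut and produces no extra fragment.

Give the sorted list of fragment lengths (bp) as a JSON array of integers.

Per-enzyme occurrences:
  NpsX (GATGCG, off=0): starts [0] → cuts [] (position 0 is a terminus of the linear molecule — no cut)
  IvoIII (AATC, off=0): starts [44, 63] → cuts [44, 63]
  ZebVI (CATTA, off=3): starts [38, 68] → cuts [41, 71]
  AzqII (AACCG, off=1): starts [23, 49, 55] → cuts [24, 50, 56]

All cut coordinates (distinct, sorted): [24, 41, 44, 50, 56, 63, 71]

Fragment lengths:
  [0,24): 24 bp
  [24,41): 17 bp
  [41,44): 3 bp
  [44,50): 6 bp
  [50,56): 6 bp
  [56,63): 7 bp
  [63,71): 8 bp
  [71,76): 5 bp

[3,5,6,6,7,8,17,24]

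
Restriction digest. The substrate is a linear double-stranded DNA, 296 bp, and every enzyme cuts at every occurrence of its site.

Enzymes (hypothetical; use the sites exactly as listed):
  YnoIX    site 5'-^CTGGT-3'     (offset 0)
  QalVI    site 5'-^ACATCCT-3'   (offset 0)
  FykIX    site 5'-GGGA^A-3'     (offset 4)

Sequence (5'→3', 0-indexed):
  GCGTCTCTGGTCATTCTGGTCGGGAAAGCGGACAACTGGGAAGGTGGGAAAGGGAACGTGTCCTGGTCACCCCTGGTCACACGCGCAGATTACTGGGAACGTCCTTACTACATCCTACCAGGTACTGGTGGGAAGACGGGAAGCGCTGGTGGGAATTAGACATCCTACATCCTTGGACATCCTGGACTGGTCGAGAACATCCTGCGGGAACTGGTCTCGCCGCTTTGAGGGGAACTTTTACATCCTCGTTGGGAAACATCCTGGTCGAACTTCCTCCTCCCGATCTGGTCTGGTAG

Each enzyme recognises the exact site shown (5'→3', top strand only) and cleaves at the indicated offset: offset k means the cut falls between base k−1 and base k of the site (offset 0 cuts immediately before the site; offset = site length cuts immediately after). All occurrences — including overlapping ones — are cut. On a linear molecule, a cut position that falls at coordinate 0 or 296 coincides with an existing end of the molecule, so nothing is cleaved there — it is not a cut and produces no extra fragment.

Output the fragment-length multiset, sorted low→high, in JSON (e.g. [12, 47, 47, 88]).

Site scan:
  YnoIX CTGGT/0: at [6, 15, 62, 72, 124, 145, 186, 210, 260, 284, 289] ⇒ [6, 15, 62, 72, 124, 145, 186, 210, 260, 284, 289]
  QalVI ACATCCT/0: at [109, 159, 166, 176, 196, 239, 255] ⇒ [109, 159, 166, 176, 196, 239, 255]
  FykIX GGGAA/4: at [21, 37, 45, 51, 94, 129, 137, 150, 205, 229, 250] ⇒ [25, 41, 49, 55, 98, 133, 141, 154, 209, 233, 254]

Pooled cuts: [6, 15, 25, 41, 49, 55, 62, 72, 98, 109, 124, 133, 141, 145, 154, 159, 166, 176, 186, 196, 209, 210, 233, 239, 254, 255, 260, 284, 289]

Fragments:
  [0,6): 6 bp
  [6,15): 9 bp
  [15,25): 10 bp
  [25,41): 16 bp
  [41,49): 8 bp
  [49,55): 6 bp
  [55,62): 7 bp
  [62,72): 10 bp
  [72,98): 26 bp
  [98,109): 11 bp
  [109,124): 15 bp
  [124,133): 9 bp
  [133,141): 8 bp
  [141,145): 4 bp
  [145,154): 9 bp
  [154,159): 5 bp
  [159,166): 7 bp
  [166,176): 10 bp
  [176,186): 10 bp
  [186,196): 10 bp
  [196,209): 13 bp
  [209,210): 1 bp
  [210,233): 23 bp
  [233,239): 6 bp
  [239,254): 15 bp
  [254,255): 1 bp
  [255,260): 5 bp
  [260,284): 24 bp
  [284,289): 5 bp
  [289,296): 7 bp

[1,1,4,5,5,5,6,6,6,7,7,7,8,8,9,9,9,10,10,10,10,10,11,13,15,15,16,23,24,26]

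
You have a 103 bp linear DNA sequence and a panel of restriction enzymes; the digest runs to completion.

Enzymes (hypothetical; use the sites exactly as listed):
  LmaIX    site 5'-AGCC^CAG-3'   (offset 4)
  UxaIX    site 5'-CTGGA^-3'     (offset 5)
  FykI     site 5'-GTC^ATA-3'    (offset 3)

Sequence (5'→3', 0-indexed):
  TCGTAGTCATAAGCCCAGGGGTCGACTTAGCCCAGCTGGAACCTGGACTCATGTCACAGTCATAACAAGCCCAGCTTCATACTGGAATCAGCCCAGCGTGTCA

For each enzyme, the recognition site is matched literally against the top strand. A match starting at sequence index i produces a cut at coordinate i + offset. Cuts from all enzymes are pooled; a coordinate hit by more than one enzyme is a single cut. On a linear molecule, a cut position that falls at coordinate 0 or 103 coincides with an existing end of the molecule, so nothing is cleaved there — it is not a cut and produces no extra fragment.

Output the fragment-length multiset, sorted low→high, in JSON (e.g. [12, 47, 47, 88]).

Per-enzyme occurrences:
  LmaIX (AGCCCAG, off=4): starts [11, 28, 67, 89] → cuts [15, 32, 71, 93]
  UxaIX (CTGGA, off=5): starts [35, 42, 81] → cuts [40, 47, 86]
  FykI (GTCATA, off=3): starts [5, 58] → cuts [8, 61]

Pooled cuts: [8, 15, 32, 40, 47, 61, 71, 86, 93]

Fragments:
  [0,8): 8 bp
  [8,15): 7 bp
  [15,32): 17 bp
  [32,40): 8 bp
  [40,47): 7 bp
  [47,61): 14 bp
  [61,71): 10 bp
  [71,86): 15 bp
  [86,93): 7 bp
  [93,103): 10 bp

[7,7,7,8,8,10,10,14,15,17]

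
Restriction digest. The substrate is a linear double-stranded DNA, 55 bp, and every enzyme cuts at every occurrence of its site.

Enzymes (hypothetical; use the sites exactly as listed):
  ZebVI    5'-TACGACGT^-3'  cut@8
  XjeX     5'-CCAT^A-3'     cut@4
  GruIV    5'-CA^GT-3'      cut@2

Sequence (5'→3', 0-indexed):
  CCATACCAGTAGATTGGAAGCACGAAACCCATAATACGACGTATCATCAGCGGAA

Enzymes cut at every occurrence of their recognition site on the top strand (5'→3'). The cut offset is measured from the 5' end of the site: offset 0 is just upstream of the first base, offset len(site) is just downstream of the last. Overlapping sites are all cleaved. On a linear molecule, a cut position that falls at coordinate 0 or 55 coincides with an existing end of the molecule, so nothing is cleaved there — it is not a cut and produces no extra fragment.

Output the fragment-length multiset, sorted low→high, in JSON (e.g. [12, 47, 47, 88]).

Site scan:
  ZebVI TACGACGT/8: at [34] ⇒ [42]
  XjeX CCATA/4: at [0, 28] ⇒ [4, 32]
  GruIV CAGT/2: at [6] ⇒ [8]

All cut coordinates (distinct, sorted): [4, 8, 32, 42]

Fragments:
  [0,4): 4 bp
  [4,8): 4 bp
  [8,32): 24 bp
  [32,42): 10 bp
  [42,55): 13 bp

[4,4,10,13,24]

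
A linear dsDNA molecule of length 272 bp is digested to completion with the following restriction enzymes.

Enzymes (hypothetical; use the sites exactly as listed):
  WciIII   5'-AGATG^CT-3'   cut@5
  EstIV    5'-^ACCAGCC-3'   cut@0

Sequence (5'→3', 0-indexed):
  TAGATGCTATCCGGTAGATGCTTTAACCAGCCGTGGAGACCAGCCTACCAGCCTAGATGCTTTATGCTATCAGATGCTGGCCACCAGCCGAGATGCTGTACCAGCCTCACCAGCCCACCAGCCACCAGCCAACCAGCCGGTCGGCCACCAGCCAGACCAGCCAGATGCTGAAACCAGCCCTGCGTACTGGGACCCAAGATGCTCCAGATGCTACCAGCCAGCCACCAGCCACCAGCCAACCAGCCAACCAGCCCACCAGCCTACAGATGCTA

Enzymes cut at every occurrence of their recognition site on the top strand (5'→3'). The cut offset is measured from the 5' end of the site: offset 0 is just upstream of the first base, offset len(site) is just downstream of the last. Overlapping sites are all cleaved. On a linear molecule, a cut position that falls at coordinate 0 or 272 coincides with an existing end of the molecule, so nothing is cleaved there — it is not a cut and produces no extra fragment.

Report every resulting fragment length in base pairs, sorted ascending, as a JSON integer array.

[2,3,4,5,5,6,6,7,7,8,8,8,8,8,8,9,9,9,11,12,13,13,13,14,15,15,17,29]

Per-enzyme occurrences:
  WciIII (AGATGCT, off=5): starts [1, 15, 54, 71, 90, 162, 196, 205, 264] → cuts [6, 20, 59, 76, 95, 167, 201, 210, 269]
  EstIV (ACCAGCC, off=0): starts [25, 38, 46, 82, 99, 108, 116, 123, 131, 146, 155, 172, 212, 223, 230, 238, 246, 254] → cuts [25, 38, 46, 82, 99, 108, 116, 123, 131, 146, 155, 172, 212, 223, 230, 238, 246, 254]

Pooled cuts: [6, 20, 25, 38, 46, 59, 76, 82, 95, 99, 108, 116, 123, 131, 146, 155, 167, 172, 201, 210, 212, 223, 230, 238, 246, 254, 269]

Fragment lengths:
  [0,6): 6 bp
  [6,20): 14 bp
  [20,25): 5 bp
  [25,38): 13 bp
  [38,46): 8 bp
  [46,59): 13 bp
  [59,76): 17 bp
  [76,82): 6 bp
  [82,95): 13 bp
  [95,99): 4 bp
  [99,108): 9 bp
  [108,116): 8 bp
  [116,123): 7 bp
  [123,131): 8 bp
  [131,146): 15 bp
  [146,155): 9 bp
  [155,167): 12 bp
  [167,172): 5 bp
  [172,201): 29 bp
  [201,210): 9 bp
  [210,212): 2 bp
  [212,223): 11 bp
  [223,230): 7 bp
  [230,238): 8 bp
  [238,246): 8 bp
  [246,254): 8 bp
  [254,269): 15 bp
  [269,272): 3 bp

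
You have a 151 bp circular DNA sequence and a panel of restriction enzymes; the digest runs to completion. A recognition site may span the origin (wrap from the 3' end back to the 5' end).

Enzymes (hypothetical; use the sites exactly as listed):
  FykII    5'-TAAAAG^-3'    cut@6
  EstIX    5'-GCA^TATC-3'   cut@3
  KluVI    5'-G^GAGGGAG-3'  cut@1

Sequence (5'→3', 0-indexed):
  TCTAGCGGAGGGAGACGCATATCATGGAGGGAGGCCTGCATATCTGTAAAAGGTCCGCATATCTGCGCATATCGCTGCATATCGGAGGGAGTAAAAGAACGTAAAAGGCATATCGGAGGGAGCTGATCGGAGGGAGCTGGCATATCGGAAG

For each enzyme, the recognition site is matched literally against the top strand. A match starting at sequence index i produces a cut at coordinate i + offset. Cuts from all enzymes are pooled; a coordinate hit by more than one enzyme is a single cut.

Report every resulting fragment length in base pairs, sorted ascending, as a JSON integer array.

Site scan:
  FykII (TAAAAG, off=6): starts [46, 91, 101] → cuts [52, 97, 107]
  EstIX (GCATATC, off=3): starts [16, 37, 56, 66, 76, 107, 139] → cuts [19, 40, 59, 69, 79, 110, 142]
  KluVI (GGAGGGAG, off=1): starts [6, 25, 83, 114, 128] → cuts [7, 26, 84, 115, 129]

All cut coordinates (distinct, sorted): [7, 19, 26, 40, 52, 59, 69, 79, 84, 97, 107, 110, 115, 129, 142]

Fragments:
  7→19: 12 bp
  19→26: 7 bp
  26→40: 14 bp
  40→52: 12 bp
  52→59: 7 bp
  59→69: 10 bp
  69→79: 10 bp
  79→84: 5 bp
  84→97: 13 bp
  97→107: 10 bp
  107→110: 3 bp
  110→115: 5 bp
  115→129: 14 bp
  129→142: 13 bp
  142→7 (wrap): 151-142+7 = 16 bp

[3,5,5,7,7,10,10,10,12,12,13,13,14,14,16]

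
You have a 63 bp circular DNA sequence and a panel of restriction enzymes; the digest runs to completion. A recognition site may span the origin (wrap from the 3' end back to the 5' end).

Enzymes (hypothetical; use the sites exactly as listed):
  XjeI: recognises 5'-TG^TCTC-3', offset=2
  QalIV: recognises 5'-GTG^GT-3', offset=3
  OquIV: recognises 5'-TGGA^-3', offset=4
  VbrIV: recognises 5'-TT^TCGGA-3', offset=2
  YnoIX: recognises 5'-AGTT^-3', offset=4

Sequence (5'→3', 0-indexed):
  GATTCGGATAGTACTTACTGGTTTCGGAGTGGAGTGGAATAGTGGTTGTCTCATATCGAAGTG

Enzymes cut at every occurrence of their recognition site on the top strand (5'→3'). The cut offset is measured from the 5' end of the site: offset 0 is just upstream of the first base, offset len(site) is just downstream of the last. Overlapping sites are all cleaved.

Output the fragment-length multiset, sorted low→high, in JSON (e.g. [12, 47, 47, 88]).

Scan for sites:
  XjeI (TGTCTC, off=2): starts [46] → cuts [48]
  QalIV (GTGGT, off=3): starts [41] → cuts [44]
  OquIV (TGGA, off=4): starts [29, 34, 61] → cuts [2, 33, 38]
  VbrIV (TTTCGGA, off=2): starts [21] → cuts [23]
  YnoIX (AGTT, off=4): no sites

Pooled cuts: [2, 23, 33, 38, 44, 48]

Fragments:
  2→23: 21 bp
  23→33: 10 bp
  33→38: 5 bp
  38→44: 6 bp
  44→48: 4 bp
  48→2 (wrap): 63-48+2 = 17 bp

[4,5,6,10,17,21]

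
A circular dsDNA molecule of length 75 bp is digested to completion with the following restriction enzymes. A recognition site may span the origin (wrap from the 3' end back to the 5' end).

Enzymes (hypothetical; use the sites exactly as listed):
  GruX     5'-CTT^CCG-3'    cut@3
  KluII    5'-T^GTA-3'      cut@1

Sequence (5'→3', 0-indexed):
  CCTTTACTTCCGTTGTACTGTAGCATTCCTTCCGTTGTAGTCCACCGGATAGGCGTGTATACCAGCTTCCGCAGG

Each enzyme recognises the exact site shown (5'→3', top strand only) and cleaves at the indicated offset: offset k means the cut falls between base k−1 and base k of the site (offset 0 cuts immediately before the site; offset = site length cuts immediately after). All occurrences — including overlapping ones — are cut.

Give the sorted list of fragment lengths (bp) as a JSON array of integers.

Scan for sites:
  GruX CTTCCG/3: at [6, 28, 65] ⇒ [9, 31, 68]
  KluII TGTA/1: at [13, 18, 35, 55] ⇒ [14, 19, 36, 56]

Pooled cuts: [9, 14, 19, 31, 36, 56, 68]

Fragments:
  9→14: 5 bp
  14→19: 5 bp
  19→31: 12 bp
  31→36: 5 bp
  36→56: 20 bp
  56→68: 12 bp
  68→9 (wrap): 75-68+9 = 16 bp

[5,5,5,12,12,16,20]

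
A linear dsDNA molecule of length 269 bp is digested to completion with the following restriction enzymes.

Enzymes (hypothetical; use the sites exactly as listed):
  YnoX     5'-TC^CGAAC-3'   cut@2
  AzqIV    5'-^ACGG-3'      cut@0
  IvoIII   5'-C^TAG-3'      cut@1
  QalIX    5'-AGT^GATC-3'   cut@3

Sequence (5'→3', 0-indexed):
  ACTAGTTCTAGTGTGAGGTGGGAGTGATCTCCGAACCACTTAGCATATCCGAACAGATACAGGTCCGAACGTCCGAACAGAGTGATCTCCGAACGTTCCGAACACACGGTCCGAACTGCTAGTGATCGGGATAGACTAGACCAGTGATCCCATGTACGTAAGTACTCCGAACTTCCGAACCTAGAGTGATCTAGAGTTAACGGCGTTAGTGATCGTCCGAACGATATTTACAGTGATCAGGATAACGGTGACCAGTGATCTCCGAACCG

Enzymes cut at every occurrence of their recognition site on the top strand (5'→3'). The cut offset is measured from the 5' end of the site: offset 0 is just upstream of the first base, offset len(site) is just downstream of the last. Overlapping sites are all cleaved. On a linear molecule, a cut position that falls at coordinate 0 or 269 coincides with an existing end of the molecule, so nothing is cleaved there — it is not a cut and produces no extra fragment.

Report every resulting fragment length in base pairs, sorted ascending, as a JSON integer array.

Per-enzyme occurrences:
  YnoX TCCGAAC/2: at [29, 47, 63, 71, 87, 96, 109, 165, 173, 215, 260] ⇒ [31, 49, 65, 73, 89, 98, 111, 167, 175, 217, 262]
  AzqIV ACGG/0: at [105, 199, 244] ⇒ [105, 199, 244]
  IvoIII CTAG/1: at [1, 7, 118, 135, 180, 190] ⇒ [2, 8, 119, 136, 181, 191]
  QalIX AGTGATC/3: at [22, 80, 120, 142, 184, 207, 231, 253] ⇒ [25, 83, 123, 145, 187, 210, 234, 256]

All cut coordinates (distinct, sorted): [2, 8, 25, 31, 49, 65, 73, 83, 89, 98, 105, 111, 119, 123, 136, 145, 167, 175, 181, 187, 191, 199, 210, 217, 234, 244, 256, 262]

Fragments:
  [0,2): 2 bp
  [2,8): 6 bp
  [8,25): 17 bp
  [25,31): 6 bp
  [31,49): 18 bp
  [49,65): 16 bp
  [65,73): 8 bp
  [73,83): 10 bp
  [83,89): 6 bp
  [89,98): 9 bp
  [98,105): 7 bp
  [105,111): 6 bp
  [111,119): 8 bp
  [119,123): 4 bp
  [123,136): 13 bp
  [136,145): 9 bp
  [145,167): 22 bp
  [167,175): 8 bp
  [175,181): 6 bp
  [181,187): 6 bp
  [187,191): 4 bp
  [191,199): 8 bp
  [199,210): 11 bp
  [210,217): 7 bp
  [217,234): 17 bp
  [234,244): 10 bp
  [244,256): 12 bp
  [256,262): 6 bp
  [262,269): 7 bp

[2,4,4,6,6,6,6,6,6,6,7,7,7,8,8,8,8,9,9,10,10,11,12,13,16,17,17,18,22]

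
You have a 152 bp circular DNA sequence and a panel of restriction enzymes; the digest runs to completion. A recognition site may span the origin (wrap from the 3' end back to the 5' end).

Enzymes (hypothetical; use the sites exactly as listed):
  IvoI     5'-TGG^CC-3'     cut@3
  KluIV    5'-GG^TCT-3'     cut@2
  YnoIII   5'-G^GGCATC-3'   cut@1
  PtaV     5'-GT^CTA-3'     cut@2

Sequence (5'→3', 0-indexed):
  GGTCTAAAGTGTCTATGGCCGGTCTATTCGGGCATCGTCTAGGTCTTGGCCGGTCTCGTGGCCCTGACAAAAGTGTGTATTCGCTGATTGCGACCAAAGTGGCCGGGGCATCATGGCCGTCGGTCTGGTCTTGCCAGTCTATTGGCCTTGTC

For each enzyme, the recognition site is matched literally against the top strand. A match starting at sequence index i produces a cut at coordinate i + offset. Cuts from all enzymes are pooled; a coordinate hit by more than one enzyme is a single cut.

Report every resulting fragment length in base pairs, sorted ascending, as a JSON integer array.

[1,1,4,4,4,5,5,6,6,7,7,7,8,8,9,9,10,10,41]

Scan for sites:
  IvoI (TGGCC, off=3): starts [15, 46, 58, 99, 113, 142] → cuts [18, 49, 61, 102, 116, 145]
  KluIV (GGTCT, off=2): starts [0, 20, 41, 51, 121, 126] → cuts [2, 22, 43, 53, 123, 128]
  YnoIII (GGGCATC, off=1): starts [29, 105] → cuts [30, 106]
  PtaV (GTCTA, off=2): starts [1, 10, 21, 36, 136] → cuts [3, 12, 23, 38, 138]

All cut coordinates (distinct, sorted): [2, 3, 12, 18, 22, 23, 30, 38, 43, 49, 53, 61, 102, 106, 116, 123, 128, 138, 145]

Fragments:
  2→3: 1 bp
  3→12: 9 bp
  12→18: 6 bp
  18→22: 4 bp
  22→23: 1 bp
  23→30: 7 bp
  30→38: 8 bp
  38→43: 5 bp
  43→49: 6 bp
  49→53: 4 bp
  53→61: 8 bp
  61→102: 41 bp
  102→106: 4 bp
  106→116: 10 bp
  116→123: 7 bp
  123→128: 5 bp
  128→138: 10 bp
  138→145: 7 bp
  145→2 (wrap): 152-145+2 = 9 bp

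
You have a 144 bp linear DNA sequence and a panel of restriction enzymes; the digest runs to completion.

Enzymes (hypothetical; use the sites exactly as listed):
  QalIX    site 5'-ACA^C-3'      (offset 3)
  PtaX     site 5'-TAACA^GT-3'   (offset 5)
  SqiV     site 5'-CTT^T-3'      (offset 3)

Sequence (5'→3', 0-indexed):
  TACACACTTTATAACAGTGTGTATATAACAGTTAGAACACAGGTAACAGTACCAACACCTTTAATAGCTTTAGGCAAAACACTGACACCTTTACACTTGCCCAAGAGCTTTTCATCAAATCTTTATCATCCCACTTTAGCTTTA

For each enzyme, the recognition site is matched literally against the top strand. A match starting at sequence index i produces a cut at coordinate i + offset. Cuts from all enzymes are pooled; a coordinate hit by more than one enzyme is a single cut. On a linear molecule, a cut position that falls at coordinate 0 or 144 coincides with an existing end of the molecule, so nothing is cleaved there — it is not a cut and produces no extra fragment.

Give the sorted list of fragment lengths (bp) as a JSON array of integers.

[2,2,3,4,4,4,4,6,6,7,9,9,9,9,11,13,13,14,15]

Scan for sites:
  QalIX ACAC/3: at [1, 3, 36, 54, 78, 84, 92] ⇒ [4, 6, 39, 57, 81, 87, 95]
  PtaX TAACAGT/5: at [11, 25, 43] ⇒ [16, 30, 48]
  SqiV CTTT/3: at [6, 58, 67, 88, 107, 120, 133, 139] ⇒ [9, 61, 70, 91, 110, 123, 136, 142]

All cut coordinates (distinct, sorted): [4, 6, 9, 16, 30, 39, 48, 57, 61, 70, 81, 87, 91, 95, 110, 123, 136, 142]

Fragments:
  [0,4): 4 bp
  [4,6): 2 bp
  [6,9): 3 bp
  [9,16): 7 bp
  [16,30): 14 bp
  [30,39): 9 bp
  [39,48): 9 bp
  [48,57): 9 bp
  [57,61): 4 bp
  [61,70): 9 bp
  [70,81): 11 bp
  [81,87): 6 bp
  [87,91): 4 bp
  [91,95): 4 bp
  [95,110): 15 bp
  [110,123): 13 bp
  [123,136): 13 bp
  [136,142): 6 bp
  [142,144): 2 bp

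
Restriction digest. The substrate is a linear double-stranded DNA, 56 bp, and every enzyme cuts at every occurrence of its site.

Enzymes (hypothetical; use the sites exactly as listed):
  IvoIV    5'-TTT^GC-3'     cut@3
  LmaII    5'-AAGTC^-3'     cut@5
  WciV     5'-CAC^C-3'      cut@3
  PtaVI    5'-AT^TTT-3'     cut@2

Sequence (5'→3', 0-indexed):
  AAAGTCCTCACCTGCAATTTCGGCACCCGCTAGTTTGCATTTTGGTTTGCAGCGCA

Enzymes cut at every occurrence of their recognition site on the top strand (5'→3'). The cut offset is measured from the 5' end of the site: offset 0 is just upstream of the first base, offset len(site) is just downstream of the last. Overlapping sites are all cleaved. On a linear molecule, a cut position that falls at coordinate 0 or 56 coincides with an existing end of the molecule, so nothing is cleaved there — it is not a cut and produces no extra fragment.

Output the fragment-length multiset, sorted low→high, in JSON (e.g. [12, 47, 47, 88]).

Scan for sites:
  IvoIV (TTTGC, off=3): starts [33, 45] → cuts [36, 48]
  LmaII (AAGTC, off=5): starts [1] → cuts [6]
  WciV (CACC, off=3): starts [8, 23] → cuts [11, 26]
  PtaVI (ATTTT, off=2): starts [38] → cuts [40]

All cut coordinates (distinct, sorted): [6, 11, 26, 36, 40, 48]

Fragments:
  [0,6): 6 bp
  [6,11): 5 bp
  [11,26): 15 bp
  [26,36): 10 bp
  [36,40): 4 bp
  [40,48): 8 bp
  [48,56): 8 bp

[4,5,6,8,8,10,15]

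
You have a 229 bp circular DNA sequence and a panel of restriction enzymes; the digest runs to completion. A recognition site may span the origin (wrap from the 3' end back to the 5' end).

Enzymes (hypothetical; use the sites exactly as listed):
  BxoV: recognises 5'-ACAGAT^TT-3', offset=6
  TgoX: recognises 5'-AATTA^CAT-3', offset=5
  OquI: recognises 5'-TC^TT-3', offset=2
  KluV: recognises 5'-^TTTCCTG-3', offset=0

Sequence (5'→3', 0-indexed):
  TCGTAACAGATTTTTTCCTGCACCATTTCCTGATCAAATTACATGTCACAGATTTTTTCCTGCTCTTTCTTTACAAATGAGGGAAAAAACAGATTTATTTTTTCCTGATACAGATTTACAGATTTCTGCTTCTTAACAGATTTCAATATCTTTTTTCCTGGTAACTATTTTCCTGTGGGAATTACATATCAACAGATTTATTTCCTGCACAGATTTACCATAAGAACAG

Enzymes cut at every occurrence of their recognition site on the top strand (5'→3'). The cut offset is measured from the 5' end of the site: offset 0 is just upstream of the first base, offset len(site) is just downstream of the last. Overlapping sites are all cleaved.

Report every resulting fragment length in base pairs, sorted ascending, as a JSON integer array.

Site scan:
  BxoV ACAGATTT/6: at [5, 47, 88, 109, 117, 135, 191, 208] ⇒ [11, 53, 94, 115, 123, 141, 197, 214]
  TgoX AATTACAT/5: at [36, 179] ⇒ [41, 184]
  OquI TCTT/2: at [63, 67, 130, 148] ⇒ [65, 69, 132, 150]
  KluV TTTCCTG/0: at [13, 25, 55, 100, 153, 168, 200] ⇒ [13, 25, 55, 100, 153, 168, 200]

All cut coordinates (distinct, sorted): [11, 13, 25, 41, 53, 55, 65, 69, 94, 100, 115, 123, 132, 141, 150, 153, 168, 184, 197, 200, 214]

Fragments:
  11→13: 2 bp
  13→25: 12 bp
  25→41: 16 bp
  41→53: 12 bp
  53→55: 2 bp
  55→65: 10 bp
  65→69: 4 bp
  69→94: 25 bp
  94→100: 6 bp
  100→115: 15 bp
  115→123: 8 bp
  123→132: 9 bp
  132→141: 9 bp
  141→150: 9 bp
  150→153: 3 bp
  153→168: 15 bp
  168→184: 16 bp
  184→197: 13 bp
  197→200: 3 bp
  200→214: 14 bp
  214→11 (wrap): 229-214+11 = 26 bp

[2,2,3,3,4,6,8,9,9,9,10,12,12,13,14,15,15,16,16,25,26]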